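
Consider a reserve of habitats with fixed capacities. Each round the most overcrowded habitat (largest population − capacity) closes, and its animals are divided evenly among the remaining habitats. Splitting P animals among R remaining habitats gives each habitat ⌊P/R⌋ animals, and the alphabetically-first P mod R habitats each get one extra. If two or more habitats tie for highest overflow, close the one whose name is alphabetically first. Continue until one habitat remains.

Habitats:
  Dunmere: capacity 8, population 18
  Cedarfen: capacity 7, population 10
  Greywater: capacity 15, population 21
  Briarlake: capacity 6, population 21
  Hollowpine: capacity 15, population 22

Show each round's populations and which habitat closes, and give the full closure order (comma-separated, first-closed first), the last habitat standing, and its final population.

Round 1: Briarlake=21 Cedarfen=10 Dunmere=18 Greywater=21 Hollowpine=22 → close Briarlake (overflow 15)
  21÷4 = 5 each, +1 to first 1
Round 2: Cedarfen=16 Dunmere=23 Greywater=26 Hollowpine=27 → close Dunmere (overflow 15)
  23÷3 = 7 each, +1 to first 2
Round 3: Cedarfen=24 Greywater=34 Hollowpine=34 → close Greywater (overflow 19)
  34÷2 = 17 each, +1 to first 0
Round 4: Cedarfen=41 Hollowpine=51 → close Hollowpine (overflow 36)
  51÷1 = 51 each, +1 to first 0

Closure order: Briarlake, Dunmere, Greywater, Hollowpine
Last habitat: Cedarfen with 92 animals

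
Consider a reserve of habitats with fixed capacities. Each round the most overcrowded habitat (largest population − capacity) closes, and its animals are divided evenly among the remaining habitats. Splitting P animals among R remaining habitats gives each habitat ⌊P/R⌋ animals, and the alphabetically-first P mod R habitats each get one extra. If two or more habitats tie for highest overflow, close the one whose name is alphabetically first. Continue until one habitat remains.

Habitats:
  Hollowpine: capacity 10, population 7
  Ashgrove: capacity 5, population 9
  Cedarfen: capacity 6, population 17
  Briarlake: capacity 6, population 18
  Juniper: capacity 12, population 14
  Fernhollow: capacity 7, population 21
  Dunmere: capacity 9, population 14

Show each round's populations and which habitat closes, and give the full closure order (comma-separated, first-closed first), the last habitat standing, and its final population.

Closure order: Fernhollow, Briarlake, Cedarfen, Ashgrove, Dunmere, Juniper
Last habitat: Hollowpine with 100 animals

Round 1: Ashgrove=9 Briarlake=18 Cedarfen=17 Dunmere=14 Fernhollow=21 Hollowpine=7 Juniper=14 → close Fernhollow (overflow 14)
  21÷6 = 3 each, +1 to first 3
Round 2: Ashgrove=13 Briarlake=22 Cedarfen=21 Dunmere=17 Hollowpine=10 Juniper=17 → close Briarlake (overflow 16)
  22÷5 = 4 each, +1 to first 2
Round 3: Ashgrove=18 Cedarfen=26 Dunmere=21 Hollowpine=14 Juniper=21 → close Cedarfen (overflow 20)
  26÷4 = 6 each, +1 to first 2
Round 4: Ashgrove=25 Dunmere=28 Hollowpine=20 Juniper=27 → close Ashgrove (overflow 20)
  25÷3 = 8 each, +1 to first 1
Round 5: Dunmere=37 Hollowpine=28 Juniper=35 → close Dunmere (overflow 28)
  37÷2 = 18 each, +1 to first 1
Round 6: Hollowpine=47 Juniper=53 → close Juniper (overflow 41)
  53÷1 = 53 each, +1 to first 0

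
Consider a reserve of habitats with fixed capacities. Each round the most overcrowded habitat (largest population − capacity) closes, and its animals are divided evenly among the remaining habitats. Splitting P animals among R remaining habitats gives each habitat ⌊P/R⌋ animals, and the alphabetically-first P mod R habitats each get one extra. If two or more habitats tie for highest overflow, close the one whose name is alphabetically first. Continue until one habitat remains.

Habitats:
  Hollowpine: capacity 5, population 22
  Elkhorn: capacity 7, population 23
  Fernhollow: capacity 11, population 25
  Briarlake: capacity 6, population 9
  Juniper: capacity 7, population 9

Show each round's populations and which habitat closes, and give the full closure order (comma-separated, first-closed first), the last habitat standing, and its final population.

Round 1: Briarlake=9 Elkhorn=23 Fernhollow=25 Hollowpine=22 Juniper=9 → close Hollowpine (overflow 17)
  22÷4 = 5 each, +1 to first 2
Round 2: Briarlake=15 Elkhorn=29 Fernhollow=30 Juniper=14 → close Elkhorn (overflow 22)
  29÷3 = 9 each, +1 to first 2
Round 3: Briarlake=25 Fernhollow=40 Juniper=23 → close Fernhollow (overflow 29)
  40÷2 = 20 each, +1 to first 0
Round 4: Briarlake=45 Juniper=43 → close Briarlake (overflow 39)
  45÷1 = 45 each, +1 to first 0

Closure order: Hollowpine, Elkhorn, Fernhollow, Briarlake
Last habitat: Juniper with 88 animals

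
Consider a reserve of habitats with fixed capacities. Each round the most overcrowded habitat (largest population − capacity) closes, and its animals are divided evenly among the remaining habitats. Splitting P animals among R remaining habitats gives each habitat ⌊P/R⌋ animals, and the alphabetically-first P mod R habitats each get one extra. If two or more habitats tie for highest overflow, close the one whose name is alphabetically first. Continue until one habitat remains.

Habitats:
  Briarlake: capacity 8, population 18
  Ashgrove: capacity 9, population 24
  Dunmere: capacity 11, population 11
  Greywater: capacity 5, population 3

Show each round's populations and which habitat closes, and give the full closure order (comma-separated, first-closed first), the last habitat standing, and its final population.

Closure order: Ashgrove, Briarlake, Dunmere
Last habitat: Greywater with 56 animals

Round 1: Ashgrove=24 Briarlake=18 Dunmere=11 Greywater=3 → close Ashgrove (overflow 15)
  24÷3 = 8 each, +1 to first 0
Round 2: Briarlake=26 Dunmere=19 Greywater=11 → close Briarlake (overflow 18)
  26÷2 = 13 each, +1 to first 0
Round 3: Dunmere=32 Greywater=24 → close Dunmere (overflow 21)
  32÷1 = 32 each, +1 to first 0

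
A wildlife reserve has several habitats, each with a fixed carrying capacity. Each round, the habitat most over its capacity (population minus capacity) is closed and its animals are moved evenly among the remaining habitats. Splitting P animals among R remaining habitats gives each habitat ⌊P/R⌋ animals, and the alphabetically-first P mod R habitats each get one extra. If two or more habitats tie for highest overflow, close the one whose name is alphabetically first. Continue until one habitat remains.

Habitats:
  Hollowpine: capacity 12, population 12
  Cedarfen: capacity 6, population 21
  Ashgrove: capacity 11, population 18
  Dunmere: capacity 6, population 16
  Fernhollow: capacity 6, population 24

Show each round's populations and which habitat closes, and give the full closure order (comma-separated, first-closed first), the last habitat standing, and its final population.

Closure order: Fernhollow, Cedarfen, Dunmere, Ashgrove
Last habitat: Hollowpine with 91 animals

Round 1: Ashgrove=18 Cedarfen=21 Dunmere=16 Fernhollow=24 Hollowpine=12 → close Fernhollow (overflow 18)
  24÷4 = 6 each, +1 to first 0
Round 2: Ashgrove=24 Cedarfen=27 Dunmere=22 Hollowpine=18 → close Cedarfen (overflow 21)
  27÷3 = 9 each, +1 to first 0
Round 3: Ashgrove=33 Dunmere=31 Hollowpine=27 → close Dunmere (overflow 25)
  31÷2 = 15 each, +1 to first 1
Round 4: Ashgrove=49 Hollowpine=42 → close Ashgrove (overflow 38)
  49÷1 = 49 each, +1 to first 0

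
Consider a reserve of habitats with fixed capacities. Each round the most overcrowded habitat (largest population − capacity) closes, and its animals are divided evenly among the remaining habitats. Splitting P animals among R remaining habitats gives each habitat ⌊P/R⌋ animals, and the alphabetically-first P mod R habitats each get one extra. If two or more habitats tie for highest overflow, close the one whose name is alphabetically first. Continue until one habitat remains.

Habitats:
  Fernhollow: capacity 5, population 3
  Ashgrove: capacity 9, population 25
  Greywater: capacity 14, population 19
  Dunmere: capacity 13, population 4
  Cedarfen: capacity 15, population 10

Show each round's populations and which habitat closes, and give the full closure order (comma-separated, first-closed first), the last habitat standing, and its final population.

Closure order: Ashgrove, Greywater, Fernhollow, Cedarfen
Last habitat: Dunmere with 61 animals

Round 1: Ashgrove=25 Cedarfen=10 Dunmere=4 Fernhollow=3 Greywater=19 → close Ashgrove (overflow 16)
  25÷4 = 6 each, +1 to first 1
Round 2: Cedarfen=17 Dunmere=10 Fernhollow=9 Greywater=25 → close Greywater (overflow 11)
  25÷3 = 8 each, +1 to first 1
Round 3: Cedarfen=26 Dunmere=18 Fernhollow=17 → close Fernhollow (overflow 12)
  17÷2 = 8 each, +1 to first 1
Round 4: Cedarfen=35 Dunmere=26 → close Cedarfen (overflow 20)
  35÷1 = 35 each, +1 to first 0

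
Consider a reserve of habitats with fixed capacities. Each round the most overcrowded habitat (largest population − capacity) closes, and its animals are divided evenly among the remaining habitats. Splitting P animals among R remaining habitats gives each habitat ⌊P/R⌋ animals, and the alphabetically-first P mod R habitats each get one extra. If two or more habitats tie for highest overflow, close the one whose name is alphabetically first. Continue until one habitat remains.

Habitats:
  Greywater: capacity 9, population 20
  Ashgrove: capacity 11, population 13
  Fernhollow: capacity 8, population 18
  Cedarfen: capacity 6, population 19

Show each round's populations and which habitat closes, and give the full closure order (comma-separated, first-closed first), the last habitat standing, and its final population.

Closure order: Cedarfen, Greywater, Fernhollow
Last habitat: Ashgrove with 70 animals

Round 1: Ashgrove=13 Cedarfen=19 Fernhollow=18 Greywater=20 → close Cedarfen (overflow 13)
  19÷3 = 6 each, +1 to first 1
Round 2: Ashgrove=20 Fernhollow=24 Greywater=26 → close Greywater (overflow 17)
  26÷2 = 13 each, +1 to first 0
Round 3: Ashgrove=33 Fernhollow=37 → close Fernhollow (overflow 29)
  37÷1 = 37 each, +1 to first 0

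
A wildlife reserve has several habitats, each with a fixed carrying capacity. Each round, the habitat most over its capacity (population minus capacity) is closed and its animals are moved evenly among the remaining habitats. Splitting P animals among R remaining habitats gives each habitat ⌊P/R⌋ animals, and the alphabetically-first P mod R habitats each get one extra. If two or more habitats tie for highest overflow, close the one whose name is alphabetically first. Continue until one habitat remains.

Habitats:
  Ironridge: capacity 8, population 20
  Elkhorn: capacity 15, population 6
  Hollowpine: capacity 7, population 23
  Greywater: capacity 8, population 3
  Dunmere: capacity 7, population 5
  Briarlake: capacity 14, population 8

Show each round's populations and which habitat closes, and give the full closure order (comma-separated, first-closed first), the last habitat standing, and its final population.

Closure order: Hollowpine, Ironridge, Dunmere, Briarlake, Greywater
Last habitat: Elkhorn with 65 animals

Round 1: Briarlake=8 Dunmere=5 Elkhorn=6 Greywater=3 Hollowpine=23 Ironridge=20 → close Hollowpine (overflow 16)
  23÷5 = 4 each, +1 to first 3
Round 2: Briarlake=13 Dunmere=10 Elkhorn=11 Greywater=7 Ironridge=24 → close Ironridge (overflow 16)
  24÷4 = 6 each, +1 to first 0
Round 3: Briarlake=19 Dunmere=16 Elkhorn=17 Greywater=13 → close Dunmere (overflow 9)
  16÷3 = 5 each, +1 to first 1
Round 4: Briarlake=25 Elkhorn=22 Greywater=18 → close Briarlake (overflow 11)
  25÷2 = 12 each, +1 to first 1
Round 5: Elkhorn=35 Greywater=30 → close Greywater (overflow 22)
  30÷1 = 30 each, +1 to first 0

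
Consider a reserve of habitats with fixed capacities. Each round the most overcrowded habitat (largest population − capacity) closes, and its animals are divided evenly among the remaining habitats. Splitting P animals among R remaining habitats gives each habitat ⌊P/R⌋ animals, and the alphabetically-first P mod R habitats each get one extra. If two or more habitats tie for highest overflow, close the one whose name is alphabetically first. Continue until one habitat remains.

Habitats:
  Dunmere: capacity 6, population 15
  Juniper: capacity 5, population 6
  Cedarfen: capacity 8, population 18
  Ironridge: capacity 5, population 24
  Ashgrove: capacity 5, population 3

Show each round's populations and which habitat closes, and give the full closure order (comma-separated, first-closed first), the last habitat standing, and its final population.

Round 1: Ashgrove=3 Cedarfen=18 Dunmere=15 Ironridge=24 Juniper=6 → close Ironridge (overflow 19)
  24÷4 = 6 each, +1 to first 0
Round 2: Ashgrove=9 Cedarfen=24 Dunmere=21 Juniper=12 → close Cedarfen (overflow 16)
  24÷3 = 8 each, +1 to first 0
Round 3: Ashgrove=17 Dunmere=29 Juniper=20 → close Dunmere (overflow 23)
  29÷2 = 14 each, +1 to first 1
Round 4: Ashgrove=32 Juniper=34 → close Juniper (overflow 29)
  34÷1 = 34 each, +1 to first 0

Closure order: Ironridge, Cedarfen, Dunmere, Juniper
Last habitat: Ashgrove with 66 animals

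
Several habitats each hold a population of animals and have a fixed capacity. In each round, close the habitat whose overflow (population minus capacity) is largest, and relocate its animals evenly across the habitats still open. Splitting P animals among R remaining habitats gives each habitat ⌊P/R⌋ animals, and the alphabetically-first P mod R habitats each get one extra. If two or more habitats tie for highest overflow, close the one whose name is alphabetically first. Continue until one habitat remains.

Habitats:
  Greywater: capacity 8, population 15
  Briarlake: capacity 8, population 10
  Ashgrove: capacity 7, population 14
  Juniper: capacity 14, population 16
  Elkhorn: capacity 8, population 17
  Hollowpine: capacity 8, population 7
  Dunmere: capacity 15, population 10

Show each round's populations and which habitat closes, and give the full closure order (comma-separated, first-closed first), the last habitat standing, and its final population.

Closure order: Elkhorn, Ashgrove, Greywater, Briarlake, Juniper, Hollowpine
Last habitat: Dunmere with 89 animals

Round 1: Ashgrove=14 Briarlake=10 Dunmere=10 Elkhorn=17 Greywater=15 Hollowpine=7 Juniper=16 → close Elkhorn (overflow 9)
  17÷6 = 2 each, +1 to first 5
Round 2: Ashgrove=17 Briarlake=13 Dunmere=13 Greywater=18 Hollowpine=10 Juniper=18 → close Ashgrove (overflow 10)
  17÷5 = 3 each, +1 to first 2
Round 3: Briarlake=17 Dunmere=17 Greywater=21 Hollowpine=13 Juniper=21 → close Greywater (overflow 13)
  21÷4 = 5 each, +1 to first 1
Round 4: Briarlake=23 Dunmere=22 Hollowpine=18 Juniper=26 → close Briarlake (overflow 15)
  23÷3 = 7 each, +1 to first 2
Round 5: Dunmere=30 Hollowpine=26 Juniper=33 → close Juniper (overflow 19)
  33÷2 = 16 each, +1 to first 1
Round 6: Dunmere=47 Hollowpine=42 → close Hollowpine (overflow 34)
  42÷1 = 42 each, +1 to first 0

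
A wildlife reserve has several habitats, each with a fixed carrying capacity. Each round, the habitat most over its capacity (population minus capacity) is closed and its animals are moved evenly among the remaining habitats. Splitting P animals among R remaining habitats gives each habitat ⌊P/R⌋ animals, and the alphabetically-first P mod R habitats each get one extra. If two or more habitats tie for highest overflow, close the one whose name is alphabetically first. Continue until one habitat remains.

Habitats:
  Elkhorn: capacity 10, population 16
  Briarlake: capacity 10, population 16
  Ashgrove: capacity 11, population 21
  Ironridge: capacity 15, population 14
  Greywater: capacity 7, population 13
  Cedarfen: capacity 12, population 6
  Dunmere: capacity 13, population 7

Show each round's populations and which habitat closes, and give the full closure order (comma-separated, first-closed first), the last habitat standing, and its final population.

Round 1: Ashgrove=21 Briarlake=16 Cedarfen=6 Dunmere=7 Elkhorn=16 Greywater=13 Ironridge=14 → close Ashgrove (overflow 10)
  21÷6 = 3 each, +1 to first 3
Round 2: Briarlake=20 Cedarfen=10 Dunmere=11 Elkhorn=19 Greywater=16 Ironridge=17 → close Briarlake (overflow 10)
  20÷5 = 4 each, +1 to first 0
Round 3: Cedarfen=14 Dunmere=15 Elkhorn=23 Greywater=20 Ironridge=21 → close Elkhorn (overflow 13)
  23÷4 = 5 each, +1 to first 3
Round 4: Cedarfen=20 Dunmere=21 Greywater=26 Ironridge=26 → close Greywater (overflow 19)
  26÷3 = 8 each, +1 to first 2
Round 5: Cedarfen=29 Dunmere=30 Ironridge=34 → close Ironridge (overflow 19)
  34÷2 = 17 each, +1 to first 0
Round 6: Cedarfen=46 Dunmere=47 → close Cedarfen (overflow 34)
  46÷1 = 46 each, +1 to first 0

Closure order: Ashgrove, Briarlake, Elkhorn, Greywater, Ironridge, Cedarfen
Last habitat: Dunmere with 93 animals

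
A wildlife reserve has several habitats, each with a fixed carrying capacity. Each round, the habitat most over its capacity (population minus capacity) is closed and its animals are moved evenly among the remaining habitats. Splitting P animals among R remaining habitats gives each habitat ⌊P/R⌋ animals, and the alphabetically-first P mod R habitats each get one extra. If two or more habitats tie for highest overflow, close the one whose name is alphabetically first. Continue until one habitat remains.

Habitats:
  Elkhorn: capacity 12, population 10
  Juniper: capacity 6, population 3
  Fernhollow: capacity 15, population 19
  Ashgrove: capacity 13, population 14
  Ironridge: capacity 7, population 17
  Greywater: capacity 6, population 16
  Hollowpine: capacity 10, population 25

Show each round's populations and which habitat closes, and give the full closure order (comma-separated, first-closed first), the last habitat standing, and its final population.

Closure order: Hollowpine, Greywater, Ironridge, Fernhollow, Ashgrove, Elkhorn
Last habitat: Juniper with 104 animals

Round 1: Ashgrove=14 Elkhorn=10 Fernhollow=19 Greywater=16 Hollowpine=25 Ironridge=17 Juniper=3 → close Hollowpine (overflow 15)
  25÷6 = 4 each, +1 to first 1
Round 2: Ashgrove=19 Elkhorn=14 Fernhollow=23 Greywater=20 Ironridge=21 Juniper=7 → close Greywater (overflow 14)
  20÷5 = 4 each, +1 to first 0
Round 3: Ashgrove=23 Elkhorn=18 Fernhollow=27 Ironridge=25 Juniper=11 → close Ironridge (overflow 18)
  25÷4 = 6 each, +1 to first 1
Round 4: Ashgrove=30 Elkhorn=24 Fernhollow=33 Juniper=17 → close Fernhollow (overflow 18)
  33÷3 = 11 each, +1 to first 0
Round 5: Ashgrove=41 Elkhorn=35 Juniper=28 → close Ashgrove (overflow 28)
  41÷2 = 20 each, +1 to first 1
Round 6: Elkhorn=56 Juniper=48 → close Elkhorn (overflow 44)
  56÷1 = 56 each, +1 to first 0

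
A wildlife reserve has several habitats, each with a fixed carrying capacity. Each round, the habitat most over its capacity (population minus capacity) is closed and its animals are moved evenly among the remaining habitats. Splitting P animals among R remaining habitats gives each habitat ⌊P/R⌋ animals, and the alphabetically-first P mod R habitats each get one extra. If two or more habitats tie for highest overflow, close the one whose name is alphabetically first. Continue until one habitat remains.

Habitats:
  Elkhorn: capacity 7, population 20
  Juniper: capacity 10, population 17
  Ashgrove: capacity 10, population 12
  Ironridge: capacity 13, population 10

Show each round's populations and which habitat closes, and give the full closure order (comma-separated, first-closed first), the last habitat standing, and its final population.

Round 1: Ashgrove=12 Elkhorn=20 Ironridge=10 Juniper=17 → close Elkhorn (overflow 13)
  20÷3 = 6 each, +1 to first 2
Round 2: Ashgrove=19 Ironridge=17 Juniper=23 → close Juniper (overflow 13)
  23÷2 = 11 each, +1 to first 1
Round 3: Ashgrove=31 Ironridge=28 → close Ashgrove (overflow 21)
  31÷1 = 31 each, +1 to first 0

Closure order: Elkhorn, Juniper, Ashgrove
Last habitat: Ironridge with 59 animals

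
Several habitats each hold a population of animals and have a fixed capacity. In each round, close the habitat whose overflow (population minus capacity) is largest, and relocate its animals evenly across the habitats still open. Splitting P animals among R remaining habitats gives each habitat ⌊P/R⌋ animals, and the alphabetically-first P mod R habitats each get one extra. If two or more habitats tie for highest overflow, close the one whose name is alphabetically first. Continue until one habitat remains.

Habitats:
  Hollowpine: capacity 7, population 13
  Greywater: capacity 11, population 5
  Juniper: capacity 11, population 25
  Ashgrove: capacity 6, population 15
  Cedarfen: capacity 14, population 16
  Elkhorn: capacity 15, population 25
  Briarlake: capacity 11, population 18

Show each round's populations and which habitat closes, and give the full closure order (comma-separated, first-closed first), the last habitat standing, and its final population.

Round 1: Ashgrove=15 Briarlake=18 Cedarfen=16 Elkhorn=25 Greywater=5 Hollowpine=13 Juniper=25 → close Juniper (overflow 14)
  25÷6 = 4 each, +1 to first 1
Round 2: Ashgrove=20 Briarlake=22 Cedarfen=20 Elkhorn=29 Greywater=9 Hollowpine=17 → close Ashgrove (overflow 14)
  20÷5 = 4 each, +1 to first 0
Round 3: Briarlake=26 Cedarfen=24 Elkhorn=33 Greywater=13 Hollowpine=21 → close Elkhorn (overflow 18)
  33÷4 = 8 each, +1 to first 1
Round 4: Briarlake=35 Cedarfen=32 Greywater=21 Hollowpine=29 → close Briarlake (overflow 24)
  35÷3 = 11 each, +1 to first 2
Round 5: Cedarfen=44 Greywater=33 Hollowpine=40 → close Hollowpine (overflow 33)
  40÷2 = 20 each, +1 to first 0
Round 6: Cedarfen=64 Greywater=53 → close Cedarfen (overflow 50)
  64÷1 = 64 each, +1 to first 0

Closure order: Juniper, Ashgrove, Elkhorn, Briarlake, Hollowpine, Cedarfen
Last habitat: Greywater with 117 animals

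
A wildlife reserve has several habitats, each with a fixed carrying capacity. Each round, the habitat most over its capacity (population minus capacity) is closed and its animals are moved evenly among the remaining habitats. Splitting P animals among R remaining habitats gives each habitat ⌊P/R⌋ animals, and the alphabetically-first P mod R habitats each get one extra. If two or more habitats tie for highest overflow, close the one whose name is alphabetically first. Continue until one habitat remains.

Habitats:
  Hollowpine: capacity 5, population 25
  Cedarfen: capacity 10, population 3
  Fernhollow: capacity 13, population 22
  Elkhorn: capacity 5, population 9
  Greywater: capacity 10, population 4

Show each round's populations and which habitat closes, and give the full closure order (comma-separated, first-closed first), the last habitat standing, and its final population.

Closure order: Hollowpine, Fernhollow, Elkhorn, Cedarfen
Last habitat: Greywater with 63 animals

Round 1: Cedarfen=3 Elkhorn=9 Fernhollow=22 Greywater=4 Hollowpine=25 → close Hollowpine (overflow 20)
  25÷4 = 6 each, +1 to first 1
Round 2: Cedarfen=10 Elkhorn=15 Fernhollow=28 Greywater=10 → close Fernhollow (overflow 15)
  28÷3 = 9 each, +1 to first 1
Round 3: Cedarfen=20 Elkhorn=24 Greywater=19 → close Elkhorn (overflow 19)
  24÷2 = 12 each, +1 to first 0
Round 4: Cedarfen=32 Greywater=31 → close Cedarfen (overflow 22)
  32÷1 = 32 each, +1 to first 0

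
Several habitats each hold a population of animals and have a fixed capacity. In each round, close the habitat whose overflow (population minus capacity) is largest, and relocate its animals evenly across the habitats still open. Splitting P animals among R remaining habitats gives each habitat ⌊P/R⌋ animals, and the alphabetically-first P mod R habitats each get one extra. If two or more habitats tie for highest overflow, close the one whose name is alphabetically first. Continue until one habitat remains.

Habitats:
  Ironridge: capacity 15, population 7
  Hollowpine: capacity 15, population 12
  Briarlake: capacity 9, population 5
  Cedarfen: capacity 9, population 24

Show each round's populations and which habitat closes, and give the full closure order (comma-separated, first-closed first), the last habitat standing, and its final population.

Round 1: Briarlake=5 Cedarfen=24 Hollowpine=12 Ironridge=7 → close Cedarfen (overflow 15)
  24÷3 = 8 each, +1 to first 0
Round 2: Briarlake=13 Hollowpine=20 Ironridge=15 → close Hollowpine (overflow 5)
  20÷2 = 10 each, +1 to first 0
Round 3: Briarlake=23 Ironridge=25 → close Briarlake (overflow 14)
  23÷1 = 23 each, +1 to first 0

Closure order: Cedarfen, Hollowpine, Briarlake
Last habitat: Ironridge with 48 animals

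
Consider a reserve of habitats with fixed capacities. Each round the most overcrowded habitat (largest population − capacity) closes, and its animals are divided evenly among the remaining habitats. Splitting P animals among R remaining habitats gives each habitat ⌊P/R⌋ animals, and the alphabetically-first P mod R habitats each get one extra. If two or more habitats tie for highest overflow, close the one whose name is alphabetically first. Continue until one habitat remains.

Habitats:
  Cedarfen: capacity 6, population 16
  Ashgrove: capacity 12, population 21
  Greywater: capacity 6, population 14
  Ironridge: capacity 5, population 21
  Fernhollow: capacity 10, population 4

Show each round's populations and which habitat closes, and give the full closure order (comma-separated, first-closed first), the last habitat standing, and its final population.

Round 1: Ashgrove=21 Cedarfen=16 Fernhollow=4 Greywater=14 Ironridge=21 → close Ironridge (overflow 16)
  21÷4 = 5 each, +1 to first 1
Round 2: Ashgrove=27 Cedarfen=21 Fernhollow=9 Greywater=19 → close Ashgrove (overflow 15)
  27÷3 = 9 each, +1 to first 0
Round 3: Cedarfen=30 Fernhollow=18 Greywater=28 → close Cedarfen (overflow 24)
  30÷2 = 15 each, +1 to first 0
Round 4: Fernhollow=33 Greywater=43 → close Greywater (overflow 37)
  43÷1 = 43 each, +1 to first 0

Closure order: Ironridge, Ashgrove, Cedarfen, Greywater
Last habitat: Fernhollow with 76 animals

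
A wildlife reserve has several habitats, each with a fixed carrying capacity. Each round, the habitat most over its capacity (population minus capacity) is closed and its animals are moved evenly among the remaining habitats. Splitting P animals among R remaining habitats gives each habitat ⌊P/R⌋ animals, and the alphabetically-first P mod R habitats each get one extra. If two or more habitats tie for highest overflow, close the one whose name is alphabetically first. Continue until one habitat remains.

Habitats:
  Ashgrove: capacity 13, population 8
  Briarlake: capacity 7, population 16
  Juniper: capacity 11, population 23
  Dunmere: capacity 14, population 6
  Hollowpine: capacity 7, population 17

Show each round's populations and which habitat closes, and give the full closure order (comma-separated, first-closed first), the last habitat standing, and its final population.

Round 1: Ashgrove=8 Briarlake=16 Dunmere=6 Hollowpine=17 Juniper=23 → close Juniper (overflow 12)
  23÷4 = 5 each, +1 to first 3
Round 2: Ashgrove=14 Briarlake=22 Dunmere=12 Hollowpine=22 → close Briarlake (overflow 15)
  22÷3 = 7 each, +1 to first 1
Round 3: Ashgrove=22 Dunmere=19 Hollowpine=29 → close Hollowpine (overflow 22)
  29÷2 = 14 each, +1 to first 1
Round 4: Ashgrove=37 Dunmere=33 → close Ashgrove (overflow 24)
  37÷1 = 37 each, +1 to first 0

Closure order: Juniper, Briarlake, Hollowpine, Ashgrove
Last habitat: Dunmere with 70 animals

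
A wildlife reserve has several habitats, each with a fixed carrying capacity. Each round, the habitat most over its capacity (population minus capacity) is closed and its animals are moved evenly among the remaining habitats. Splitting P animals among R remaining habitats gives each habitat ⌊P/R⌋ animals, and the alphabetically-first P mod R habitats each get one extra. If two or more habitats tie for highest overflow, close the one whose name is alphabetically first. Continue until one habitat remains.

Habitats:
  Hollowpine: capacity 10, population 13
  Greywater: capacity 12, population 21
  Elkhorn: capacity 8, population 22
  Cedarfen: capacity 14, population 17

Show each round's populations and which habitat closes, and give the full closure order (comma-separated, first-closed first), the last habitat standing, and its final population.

Closure order: Elkhorn, Greywater, Cedarfen
Last habitat: Hollowpine with 73 animals

Round 1: Cedarfen=17 Elkhorn=22 Greywater=21 Hollowpine=13 → close Elkhorn (overflow 14)
  22÷3 = 7 each, +1 to first 1
Round 2: Cedarfen=25 Greywater=28 Hollowpine=20 → close Greywater (overflow 16)
  28÷2 = 14 each, +1 to first 0
Round 3: Cedarfen=39 Hollowpine=34 → close Cedarfen (overflow 25)
  39÷1 = 39 each, +1 to first 0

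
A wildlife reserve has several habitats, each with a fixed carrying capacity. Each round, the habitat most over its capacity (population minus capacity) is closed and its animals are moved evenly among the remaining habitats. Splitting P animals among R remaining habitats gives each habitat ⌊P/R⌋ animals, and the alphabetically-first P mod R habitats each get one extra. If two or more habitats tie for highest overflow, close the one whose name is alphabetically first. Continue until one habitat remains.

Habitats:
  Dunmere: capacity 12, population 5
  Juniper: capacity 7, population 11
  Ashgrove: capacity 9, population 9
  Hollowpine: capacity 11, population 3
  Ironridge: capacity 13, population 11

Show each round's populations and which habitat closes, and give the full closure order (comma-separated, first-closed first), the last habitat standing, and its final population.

Closure order: Juniper, Ashgrove, Ironridge, Dunmere
Last habitat: Hollowpine with 39 animals

Round 1: Ashgrove=9 Dunmere=5 Hollowpine=3 Ironridge=11 Juniper=11 → close Juniper (overflow 4)
  11÷4 = 2 each, +1 to first 3
Round 2: Ashgrove=12 Dunmere=8 Hollowpine=6 Ironridge=13 → close Ashgrove (overflow 3)
  12÷3 = 4 each, +1 to first 0
Round 3: Dunmere=12 Hollowpine=10 Ironridge=17 → close Ironridge (overflow 4)
  17÷2 = 8 each, +1 to first 1
Round 4: Dunmere=21 Hollowpine=18 → close Dunmere (overflow 9)
  21÷1 = 21 each, +1 to first 0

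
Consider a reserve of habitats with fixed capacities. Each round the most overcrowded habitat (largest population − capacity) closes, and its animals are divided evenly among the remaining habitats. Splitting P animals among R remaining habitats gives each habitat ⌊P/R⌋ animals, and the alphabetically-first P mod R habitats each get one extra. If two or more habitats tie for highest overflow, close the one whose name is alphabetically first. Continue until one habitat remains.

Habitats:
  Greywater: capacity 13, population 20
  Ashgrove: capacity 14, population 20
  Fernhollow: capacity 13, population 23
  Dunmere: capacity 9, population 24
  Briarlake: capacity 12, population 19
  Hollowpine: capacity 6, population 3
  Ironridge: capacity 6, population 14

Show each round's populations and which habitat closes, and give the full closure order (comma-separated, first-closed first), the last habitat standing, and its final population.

Closure order: Dunmere, Fernhollow, Briarlake, Ashgrove, Greywater, Ironridge
Last habitat: Hollowpine with 123 animals

Round 1: Ashgrove=20 Briarlake=19 Dunmere=24 Fernhollow=23 Greywater=20 Hollowpine=3 Ironridge=14 → close Dunmere (overflow 15)
  24÷6 = 4 each, +1 to first 0
Round 2: Ashgrove=24 Briarlake=23 Fernhollow=27 Greywater=24 Hollowpine=7 Ironridge=18 → close Fernhollow (overflow 14)
  27÷5 = 5 each, +1 to first 2
Round 3: Ashgrove=30 Briarlake=29 Greywater=29 Hollowpine=12 Ironridge=23 → close Briarlake (overflow 17)
  29÷4 = 7 each, +1 to first 1
Round 4: Ashgrove=38 Greywater=36 Hollowpine=19 Ironridge=30 → close Ashgrove (overflow 24)
  38÷3 = 12 each, +1 to first 2
Round 5: Greywater=49 Hollowpine=32 Ironridge=42 → close Greywater (overflow 36)
  49÷2 = 24 each, +1 to first 1
Round 6: Hollowpine=57 Ironridge=66 → close Ironridge (overflow 60)
  66÷1 = 66 each, +1 to first 0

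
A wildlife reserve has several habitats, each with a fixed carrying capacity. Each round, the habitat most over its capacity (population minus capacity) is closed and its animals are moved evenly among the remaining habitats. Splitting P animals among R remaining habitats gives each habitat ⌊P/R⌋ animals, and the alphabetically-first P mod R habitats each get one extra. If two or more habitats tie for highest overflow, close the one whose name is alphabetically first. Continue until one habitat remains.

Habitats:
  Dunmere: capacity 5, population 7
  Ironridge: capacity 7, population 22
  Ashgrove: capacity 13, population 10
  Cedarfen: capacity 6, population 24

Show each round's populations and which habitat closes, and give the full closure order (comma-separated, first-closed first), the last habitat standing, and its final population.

Round 1: Ashgrove=10 Cedarfen=24 Dunmere=7 Ironridge=22 → close Cedarfen (overflow 18)
  24÷3 = 8 each, +1 to first 0
Round 2: Ashgrove=18 Dunmere=15 Ironridge=30 → close Ironridge (overflow 23)
  30÷2 = 15 each, +1 to first 0
Round 3: Ashgrove=33 Dunmere=30 → close Dunmere (overflow 25)
  30÷1 = 30 each, +1 to first 0

Closure order: Cedarfen, Ironridge, Dunmere
Last habitat: Ashgrove with 63 animals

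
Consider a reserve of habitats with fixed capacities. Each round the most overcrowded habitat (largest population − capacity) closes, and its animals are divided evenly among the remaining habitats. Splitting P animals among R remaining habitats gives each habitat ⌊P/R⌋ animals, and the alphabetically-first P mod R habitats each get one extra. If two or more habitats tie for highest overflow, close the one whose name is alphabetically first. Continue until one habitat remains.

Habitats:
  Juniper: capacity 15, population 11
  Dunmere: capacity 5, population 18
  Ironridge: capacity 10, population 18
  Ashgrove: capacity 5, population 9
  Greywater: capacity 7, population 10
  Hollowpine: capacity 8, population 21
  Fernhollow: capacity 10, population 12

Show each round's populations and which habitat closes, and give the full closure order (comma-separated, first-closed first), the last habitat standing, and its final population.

Closure order: Dunmere, Hollowpine, Ironridge, Ashgrove, Fernhollow, Greywater
Last habitat: Juniper with 99 animals

Round 1: Ashgrove=9 Dunmere=18 Fernhollow=12 Greywater=10 Hollowpine=21 Ironridge=18 Juniper=11 → close Dunmere (overflow 13)
  18÷6 = 3 each, +1 to first 0
Round 2: Ashgrove=12 Fernhollow=15 Greywater=13 Hollowpine=24 Ironridge=21 Juniper=14 → close Hollowpine (overflow 16)
  24÷5 = 4 each, +1 to first 4
Round 3: Ashgrove=17 Fernhollow=20 Greywater=18 Ironridge=26 Juniper=18 → close Ironridge (overflow 16)
  26÷4 = 6 each, +1 to first 2
Round 4: Ashgrove=24 Fernhollow=27 Greywater=24 Juniper=24 → close Ashgrove (overflow 19)
  24÷3 = 8 each, +1 to first 0
Round 5: Fernhollow=35 Greywater=32 Juniper=32 → close Fernhollow (overflow 25)
  35÷2 = 17 each, +1 to first 1
Round 6: Greywater=50 Juniper=49 → close Greywater (overflow 43)
  50÷1 = 50 each, +1 to first 0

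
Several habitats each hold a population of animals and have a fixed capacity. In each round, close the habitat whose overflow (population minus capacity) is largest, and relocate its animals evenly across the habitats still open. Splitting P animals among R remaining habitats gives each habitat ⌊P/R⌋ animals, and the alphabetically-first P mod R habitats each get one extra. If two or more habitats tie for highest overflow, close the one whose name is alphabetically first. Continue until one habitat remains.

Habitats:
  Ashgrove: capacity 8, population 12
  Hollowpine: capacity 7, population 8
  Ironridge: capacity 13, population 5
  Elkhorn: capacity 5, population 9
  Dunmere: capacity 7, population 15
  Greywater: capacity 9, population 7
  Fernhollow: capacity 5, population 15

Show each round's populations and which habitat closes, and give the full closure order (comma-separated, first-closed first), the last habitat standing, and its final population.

Closure order: Fernhollow, Dunmere, Ashgrove, Elkhorn, Hollowpine, Greywater
Last habitat: Ironridge with 71 animals

Round 1: Ashgrove=12 Dunmere=15 Elkhorn=9 Fernhollow=15 Greywater=7 Hollowpine=8 Ironridge=5 → close Fernhollow (overflow 10)
  15÷6 = 2 each, +1 to first 3
Round 2: Ashgrove=15 Dunmere=18 Elkhorn=12 Greywater=9 Hollowpine=10 Ironridge=7 → close Dunmere (overflow 11)
  18÷5 = 3 each, +1 to first 3
Round 3: Ashgrove=19 Elkhorn=16 Greywater=13 Hollowpine=13 Ironridge=10 → close Ashgrove (overflow 11)
  19÷4 = 4 each, +1 to first 3
Round 4: Elkhorn=21 Greywater=18 Hollowpine=18 Ironridge=14 → close Elkhorn (overflow 16)
  21÷3 = 7 each, +1 to first 0
Round 5: Greywater=25 Hollowpine=25 Ironridge=21 → close Hollowpine (overflow 18)
  25÷2 = 12 each, +1 to first 1
Round 6: Greywater=38 Ironridge=33 → close Greywater (overflow 29)
  38÷1 = 38 each, +1 to first 0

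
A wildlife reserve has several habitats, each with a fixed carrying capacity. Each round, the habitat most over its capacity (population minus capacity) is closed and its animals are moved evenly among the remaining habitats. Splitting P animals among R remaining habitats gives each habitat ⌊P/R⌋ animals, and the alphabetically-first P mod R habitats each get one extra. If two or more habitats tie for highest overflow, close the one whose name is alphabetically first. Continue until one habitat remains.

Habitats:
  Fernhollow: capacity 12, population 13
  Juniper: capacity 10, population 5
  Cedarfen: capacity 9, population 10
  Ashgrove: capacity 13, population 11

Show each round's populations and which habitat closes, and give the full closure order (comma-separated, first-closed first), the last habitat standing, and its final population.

Round 1: Ashgrove=11 Cedarfen=10 Fernhollow=13 Juniper=5 → close Cedarfen (overflow 1)
  10÷3 = 3 each, +1 to first 1
Round 2: Ashgrove=15 Fernhollow=16 Juniper=8 → close Fernhollow (overflow 4)
  16÷2 = 8 each, +1 to first 0
Round 3: Ashgrove=23 Juniper=16 → close Ashgrove (overflow 10)
  23÷1 = 23 each, +1 to first 0

Closure order: Cedarfen, Fernhollow, Ashgrove
Last habitat: Juniper with 39 animals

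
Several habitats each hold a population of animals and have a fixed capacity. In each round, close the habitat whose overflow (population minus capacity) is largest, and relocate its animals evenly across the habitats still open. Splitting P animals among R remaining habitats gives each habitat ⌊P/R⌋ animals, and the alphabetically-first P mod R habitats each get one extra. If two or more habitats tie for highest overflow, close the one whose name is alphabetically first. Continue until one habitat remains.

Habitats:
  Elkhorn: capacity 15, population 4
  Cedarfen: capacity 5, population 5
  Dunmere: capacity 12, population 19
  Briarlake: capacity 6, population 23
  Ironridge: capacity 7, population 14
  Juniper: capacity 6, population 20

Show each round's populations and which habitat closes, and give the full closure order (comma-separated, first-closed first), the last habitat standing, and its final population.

Round 1: Briarlake=23 Cedarfen=5 Dunmere=19 Elkhorn=4 Ironridge=14 Juniper=20 → close Briarlake (overflow 17)
  23÷5 = 4 each, +1 to first 3
Round 2: Cedarfen=10 Dunmere=24 Elkhorn=9 Ironridge=18 Juniper=24 → close Juniper (overflow 18)
  24÷4 = 6 each, +1 to first 0
Round 3: Cedarfen=16 Dunmere=30 Elkhorn=15 Ironridge=24 → close Dunmere (overflow 18)
  30÷3 = 10 each, +1 to first 0
Round 4: Cedarfen=26 Elkhorn=25 Ironridge=34 → close Ironridge (overflow 27)
  34÷2 = 17 each, +1 to first 0
Round 5: Cedarfen=43 Elkhorn=42 → close Cedarfen (overflow 38)
  43÷1 = 43 each, +1 to first 0

Closure order: Briarlake, Juniper, Dunmere, Ironridge, Cedarfen
Last habitat: Elkhorn with 85 animals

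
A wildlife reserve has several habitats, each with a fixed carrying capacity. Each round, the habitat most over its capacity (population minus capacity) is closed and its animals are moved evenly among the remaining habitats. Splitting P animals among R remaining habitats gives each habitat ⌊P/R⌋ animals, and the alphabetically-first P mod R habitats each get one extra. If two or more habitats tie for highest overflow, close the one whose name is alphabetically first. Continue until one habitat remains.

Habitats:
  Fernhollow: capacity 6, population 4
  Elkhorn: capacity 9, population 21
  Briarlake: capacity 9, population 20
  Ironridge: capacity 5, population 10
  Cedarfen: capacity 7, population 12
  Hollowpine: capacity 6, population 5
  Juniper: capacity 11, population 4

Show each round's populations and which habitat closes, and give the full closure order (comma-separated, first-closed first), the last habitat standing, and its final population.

Round 1: Briarlake=20 Cedarfen=12 Elkhorn=21 Fernhollow=4 Hollowpine=5 Ironridge=10 Juniper=4 → close Elkhorn (overflow 12)
  21÷6 = 3 each, +1 to first 3
Round 2: Briarlake=24 Cedarfen=16 Fernhollow=8 Hollowpine=8 Ironridge=13 Juniper=7 → close Briarlake (overflow 15)
  24÷5 = 4 each, +1 to first 4
Round 3: Cedarfen=21 Fernhollow=13 Hollowpine=13 Ironridge=18 Juniper=11 → close Cedarfen (overflow 14)
  21÷4 = 5 each, +1 to first 1
Round 4: Fernhollow=19 Hollowpine=18 Ironridge=23 Juniper=16 → close Ironridge (overflow 18)
  23÷3 = 7 each, +1 to first 2
Round 5: Fernhollow=27 Hollowpine=26 Juniper=23 → close Fernhollow (overflow 21)
  27÷2 = 13 each, +1 to first 1
Round 6: Hollowpine=40 Juniper=36 → close Hollowpine (overflow 34)
  40÷1 = 40 each, +1 to first 0

Closure order: Elkhorn, Briarlake, Cedarfen, Ironridge, Fernhollow, Hollowpine
Last habitat: Juniper with 76 animals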